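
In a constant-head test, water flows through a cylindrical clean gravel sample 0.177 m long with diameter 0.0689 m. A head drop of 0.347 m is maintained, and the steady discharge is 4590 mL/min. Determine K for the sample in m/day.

Cross-sectional area A = π·(d/2)² = π × (0.0689/2)² = 0.003728 m².
Convert discharge: 4590 mL/min = 7.650e-05 m³/s.
Darcy's law rearranged: K = Q·L / (A·Δh) = 7.650e-05 × 0.177 / (0.003728 × 0.347) = 0.01047 m/s = 904.3 m/day.

904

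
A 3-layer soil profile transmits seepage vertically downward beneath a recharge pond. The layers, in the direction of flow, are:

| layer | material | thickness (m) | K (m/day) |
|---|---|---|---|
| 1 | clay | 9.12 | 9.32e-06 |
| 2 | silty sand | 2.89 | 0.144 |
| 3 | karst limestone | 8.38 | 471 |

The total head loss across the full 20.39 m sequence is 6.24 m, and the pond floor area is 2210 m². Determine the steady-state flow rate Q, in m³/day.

Flow is perpendicular to layering, so the layers act in series and the equivalent K is the thickness-weighted harmonic mean.
Total thickness L = 9.12 + 2.89 + 8.38 = 20.39 m.
Σ(b_i/K_i) = 9.12/9.32e-06 + 2.89/0.144 + 8.38/471 = 9.786e+05 d.
K_eq = L / Σ(b_i/K_i) = 20.39 / 9.786e+05 = 2.084e-05 m/day.
Q = K_eq · A · (Δh/L) = 2.084e-05 × 2210 × (6.24/20.39) = 0.01409 m³/day.

0.0141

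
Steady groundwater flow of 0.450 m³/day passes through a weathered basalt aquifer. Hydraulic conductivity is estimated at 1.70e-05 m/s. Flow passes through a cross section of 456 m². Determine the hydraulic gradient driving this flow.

Convert K: 1.70e-05 m/s × 86400 = 1.469 m/day.
From Q = K·A·i, i = Q / (K·A) = 0.450 / (1.469 × 456.0) = 0.0006719.

0.000672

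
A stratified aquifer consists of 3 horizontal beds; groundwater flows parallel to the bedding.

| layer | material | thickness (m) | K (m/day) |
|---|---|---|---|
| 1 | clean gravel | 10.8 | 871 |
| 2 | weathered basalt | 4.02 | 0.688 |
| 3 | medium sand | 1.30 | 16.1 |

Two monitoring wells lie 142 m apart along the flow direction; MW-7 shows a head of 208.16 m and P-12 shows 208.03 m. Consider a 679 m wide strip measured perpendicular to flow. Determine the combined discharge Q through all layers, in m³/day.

Flow is parallel to layering, so each bed carries its own Darcy discharge and the transmissivities add.
Σ(K_i·b_i) = 871×10.8 + 0.688×4.02 + 16.1×1.30 = 9430 m²/day.
Hydraulic gradient i = (208.16 − 208.03) / 142 = 0.13 / 142 = 0.0009155.
Q = Σ(K_i·b_i) · W · i = 9430 × 679 × 0.0009155 = 5862 m³/day.

5860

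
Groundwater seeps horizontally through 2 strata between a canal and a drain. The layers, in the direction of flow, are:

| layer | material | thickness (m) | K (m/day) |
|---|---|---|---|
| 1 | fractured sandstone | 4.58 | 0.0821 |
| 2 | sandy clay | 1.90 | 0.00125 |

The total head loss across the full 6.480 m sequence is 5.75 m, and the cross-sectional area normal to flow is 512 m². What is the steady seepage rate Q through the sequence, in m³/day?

Flow is perpendicular to layering, so the layers act in series and the equivalent K is the thickness-weighted harmonic mean.
Total thickness L = 4.58 + 1.90 = 6.480 m.
Σ(b_i/K_i) = 4.58/0.0821 + 1.90/0.00125 = 1576 d.
K_eq = L / Σ(b_i/K_i) = 6.480 / 1576 = 0.004112 m/day.
Q = K_eq · A · (Δh/L) = 0.004112 × 512 × (5.75/6.480) = 1.868 m³/day.

1.87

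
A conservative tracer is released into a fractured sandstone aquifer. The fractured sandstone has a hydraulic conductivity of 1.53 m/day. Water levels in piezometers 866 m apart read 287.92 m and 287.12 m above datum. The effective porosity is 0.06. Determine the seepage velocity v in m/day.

0.0236

Hydraulic gradient i = (287.92 − 287.12) / 866 = 0.8 / 866 = 0.0009238.
Darcy flux q = K · i = 1.530 × 0.0009238 = 0.001413 m/day.
Seepage velocity v = q / n_e = 0.001413 / 0.06 = 0.02356 m/day.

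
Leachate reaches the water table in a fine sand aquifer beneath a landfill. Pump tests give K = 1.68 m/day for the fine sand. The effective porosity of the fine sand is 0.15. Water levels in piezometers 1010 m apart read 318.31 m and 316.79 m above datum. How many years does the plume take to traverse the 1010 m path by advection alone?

Hydraulic gradient i = (318.31 − 316.79) / 1010 = 1.52 / 1010 = 0.001505.
Darcy flux q = K · i = 1.680 × 0.001505 = 0.002528 m/day.
Seepage velocity v = q / n_e = 0.002528 / 0.15 = 0.01686 m/day.
Travel time t = L / v = 1010 / 0.01686 = 59921 days = 164.1 years.

164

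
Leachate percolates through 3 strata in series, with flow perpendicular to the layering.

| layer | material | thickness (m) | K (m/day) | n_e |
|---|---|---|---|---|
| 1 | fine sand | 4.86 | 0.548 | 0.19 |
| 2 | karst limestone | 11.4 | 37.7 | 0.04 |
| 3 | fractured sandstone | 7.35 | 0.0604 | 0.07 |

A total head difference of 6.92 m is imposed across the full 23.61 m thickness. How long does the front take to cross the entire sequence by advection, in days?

35.8

With flow normal to the layers, continuity requires the same specific discharge q through every layer.
Σ(b_i/K_i) = 4.86/0.548 + 11.4/37.7 + 7.35/0.0604 = 130.9 d.
q = Δh / Σ(b_i/K_i) = 6.92 / 130.9 = 0.05288 m/day.
In each layer the seepage velocity is v_i = q/n_i, so the layer transit time is t_i = b_i·n_i / q:
  layer 1 (fine sand): t_1 = 4.86 × 0.19 / 0.05288 = 17.46 d
  layer 2 (karst limestone): t_2 = 11.4 × 0.04 / 0.05288 = 8.623 d
  layer 3 (fractured sandstone): t_3 = 7.35 × 0.07 / 0.05288 = 9.729 d
Total t = Σ t_i = 35.81 days.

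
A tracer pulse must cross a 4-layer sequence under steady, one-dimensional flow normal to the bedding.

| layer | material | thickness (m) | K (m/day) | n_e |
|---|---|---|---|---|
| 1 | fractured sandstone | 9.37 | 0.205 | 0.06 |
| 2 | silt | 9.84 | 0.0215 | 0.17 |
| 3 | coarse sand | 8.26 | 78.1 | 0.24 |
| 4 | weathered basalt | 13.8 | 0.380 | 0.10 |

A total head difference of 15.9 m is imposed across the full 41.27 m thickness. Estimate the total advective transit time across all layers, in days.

With flow normal to the layers, continuity requires the same specific discharge q through every layer.
Σ(b_i/K_i) = 9.37/0.205 + 9.84/0.0215 + 8.26/78.1 + 13.8/0.380 = 539.8 d.
q = Δh / Σ(b_i/K_i) = 15.9 / 539.8 = 0.02946 m/day.
In each layer the seepage velocity is v_i = q/n_i, so the layer transit time is t_i = b_i·n_i / q:
  layer 1 (fractured sandstone): t_1 = 9.37 × 0.06 / 0.02946 = 19.09 d
  layer 2 (silt): t_2 = 9.84 × 0.17 / 0.02946 = 56.79 d
  layer 3 (coarse sand): t_3 = 8.26 × 0.24 / 0.02946 = 67.30 d
  layer 4 (weathered basalt): t_4 = 13.8 × 0.10 / 0.02946 = 46.85 d
Total t = Σ t_i = 190.0 days.

190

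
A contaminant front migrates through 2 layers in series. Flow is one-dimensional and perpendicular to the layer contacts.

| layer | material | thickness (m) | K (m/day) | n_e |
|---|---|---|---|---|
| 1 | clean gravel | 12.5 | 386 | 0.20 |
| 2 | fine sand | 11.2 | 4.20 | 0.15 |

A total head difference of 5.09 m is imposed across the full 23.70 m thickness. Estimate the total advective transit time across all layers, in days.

With flow normal to the layers, continuity requires the same specific discharge q through every layer.
Σ(b_i/K_i) = 12.5/386 + 11.2/4.20 = 2.699 d.
q = Δh / Σ(b_i/K_i) = 5.09 / 2.699 = 1.886 m/day.
In each layer the seepage velocity is v_i = q/n_i, so the layer transit time is t_i = b_i·n_i / q:
  layer 1 (clean gravel): t_1 = 12.5 × 0.20 / 1.886 = 1.326 d
  layer 2 (fine sand): t_2 = 11.2 × 0.15 / 1.886 = 0.8908 d
Total t = Σ t_i = 2.217 days.

2.22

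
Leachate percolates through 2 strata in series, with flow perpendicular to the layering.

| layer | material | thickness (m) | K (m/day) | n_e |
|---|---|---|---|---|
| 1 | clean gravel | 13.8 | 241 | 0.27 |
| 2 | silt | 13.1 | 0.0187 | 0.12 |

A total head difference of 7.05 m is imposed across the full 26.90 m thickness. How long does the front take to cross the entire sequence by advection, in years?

1.44

With flow normal to the layers, continuity requires the same specific discharge q through every layer.
Σ(b_i/K_i) = 13.8/241 + 13.1/0.0187 = 700.6 d.
q = Δh / Σ(b_i/K_i) = 7.05 / 700.6 = 0.01006 m/day.
In each layer the seepage velocity is v_i = q/n_i, so the layer transit time is t_i = b_i·n_i / q:
  layer 1 (clean gravel): t_1 = 13.8 × 0.27 / 0.01006 = 370.3 d
  layer 2 (silt): t_2 = 13.1 × 0.12 / 0.01006 = 156.2 d
Total t = Σ t_i = 526.5 days = 1.441 years.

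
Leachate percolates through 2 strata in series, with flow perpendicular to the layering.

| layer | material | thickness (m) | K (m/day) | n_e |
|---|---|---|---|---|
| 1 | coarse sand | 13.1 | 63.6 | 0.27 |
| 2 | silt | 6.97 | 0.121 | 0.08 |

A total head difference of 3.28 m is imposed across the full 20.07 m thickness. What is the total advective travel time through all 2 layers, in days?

With flow normal to the layers, continuity requires the same specific discharge q through every layer.
Σ(b_i/K_i) = 13.1/63.6 + 6.97/0.121 = 57.81 d.
q = Δh / Σ(b_i/K_i) = 3.28 / 57.81 = 0.05674 m/day.
In each layer the seepage velocity is v_i = q/n_i, so the layer transit time is t_i = b_i·n_i / q:
  layer 1 (coarse sand): t_1 = 13.1 × 0.27 / 0.05674 = 62.34 d
  layer 2 (silt): t_2 = 6.97 × 0.08 / 0.05674 = 9.828 d
Total t = Σ t_i = 72.17 days.

72.2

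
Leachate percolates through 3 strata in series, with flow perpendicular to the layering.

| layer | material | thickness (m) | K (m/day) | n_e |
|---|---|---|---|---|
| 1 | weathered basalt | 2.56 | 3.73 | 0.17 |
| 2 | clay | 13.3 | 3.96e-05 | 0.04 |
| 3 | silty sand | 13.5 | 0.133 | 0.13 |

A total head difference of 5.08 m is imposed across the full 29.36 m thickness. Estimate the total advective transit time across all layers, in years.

With flow normal to the layers, continuity requires the same specific discharge q through every layer.
Σ(b_i/K_i) = 2.56/3.73 + 13.3/3.96e-05 + 13.5/0.133 = 3.360e+05 d.
q = Δh / Σ(b_i/K_i) = 5.08 / 3.360e+05 = 1.512e-05 m/day.
In each layer the seepage velocity is v_i = q/n_i, so the layer transit time is t_i = b_i·n_i / q:
  layer 1 (weathered basalt): t_1 = 2.56 × 0.17 / 1.512e-05 = 28782 d
  layer 2 (clay): t_2 = 13.3 × 0.04 / 1.512e-05 = 35183 d
  layer 3 (silty sand): t_3 = 13.5 × 0.13 / 1.512e-05 = 1.161e+05 d
Total t = Σ t_i = 1.800e+05 days = 492.9 years.

493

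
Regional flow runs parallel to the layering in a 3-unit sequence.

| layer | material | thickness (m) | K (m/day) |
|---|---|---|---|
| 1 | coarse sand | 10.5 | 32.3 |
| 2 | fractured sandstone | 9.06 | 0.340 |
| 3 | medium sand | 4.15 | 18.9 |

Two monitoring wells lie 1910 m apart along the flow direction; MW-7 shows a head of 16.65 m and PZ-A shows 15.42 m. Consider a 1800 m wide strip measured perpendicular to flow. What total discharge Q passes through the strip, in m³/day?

Flow is parallel to layering, so each bed carries its own Darcy discharge and the transmissivities add.
Σ(K_i·b_i) = 32.3×10.5 + 0.340×9.06 + 18.9×4.15 = 420.7 m²/day.
Hydraulic gradient i = (16.65 − 15.42) / 1910 = 1.23 / 1910 = 0.0006440.
Q = Σ(K_i·b_i) · W · i = 420.7 × 1800 × 0.0006440 = 487.6 m³/day.

488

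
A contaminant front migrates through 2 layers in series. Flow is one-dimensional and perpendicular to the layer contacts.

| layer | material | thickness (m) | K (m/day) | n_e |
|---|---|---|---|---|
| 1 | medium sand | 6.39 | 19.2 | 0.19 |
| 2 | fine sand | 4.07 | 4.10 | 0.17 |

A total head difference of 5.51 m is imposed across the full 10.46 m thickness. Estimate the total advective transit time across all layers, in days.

0.459

With flow normal to the layers, continuity requires the same specific discharge q through every layer.
Σ(b_i/K_i) = 6.39/19.2 + 4.07/4.10 = 1.325 d.
q = Δh / Σ(b_i/K_i) = 5.51 / 1.325 = 4.157 m/day.
In each layer the seepage velocity is v_i = q/n_i, so the layer transit time is t_i = b_i·n_i / q:
  layer 1 (medium sand): t_1 = 6.39 × 0.19 / 4.157 = 0.2921 d
  layer 2 (fine sand): t_2 = 4.07 × 0.17 / 4.157 = 0.1664 d
Total t = Σ t_i = 0.4585 days.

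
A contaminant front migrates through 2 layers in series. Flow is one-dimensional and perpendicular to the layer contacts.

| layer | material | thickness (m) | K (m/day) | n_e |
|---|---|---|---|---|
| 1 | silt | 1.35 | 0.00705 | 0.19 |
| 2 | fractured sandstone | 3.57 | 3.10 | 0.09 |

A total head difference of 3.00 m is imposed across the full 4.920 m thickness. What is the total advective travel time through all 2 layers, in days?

37.1

With flow normal to the layers, continuity requires the same specific discharge q through every layer.
Σ(b_i/K_i) = 1.35/0.00705 + 3.57/3.10 = 192.6 d.
q = Δh / Σ(b_i/K_i) = 3.00 / 192.6 = 0.01557 m/day.
In each layer the seepage velocity is v_i = q/n_i, so the layer transit time is t_i = b_i·n_i / q:
  layer 1 (silt): t_1 = 1.35 × 0.19 / 0.01557 = 16.47 d
  layer 2 (fractured sandstone): t_2 = 3.57 × 0.09 / 0.01557 = 20.63 d
Total t = Σ t_i = 37.10 days.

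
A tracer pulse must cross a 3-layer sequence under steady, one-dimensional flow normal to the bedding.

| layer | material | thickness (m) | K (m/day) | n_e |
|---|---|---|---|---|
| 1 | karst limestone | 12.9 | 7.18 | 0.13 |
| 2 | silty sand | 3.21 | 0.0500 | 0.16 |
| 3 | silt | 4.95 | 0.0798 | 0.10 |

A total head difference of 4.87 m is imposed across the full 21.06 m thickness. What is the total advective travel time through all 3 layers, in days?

With flow normal to the layers, continuity requires the same specific discharge q through every layer.
Σ(b_i/K_i) = 12.9/7.18 + 3.21/0.0500 + 4.95/0.0798 = 128.0 d.
q = Δh / Σ(b_i/K_i) = 4.87 / 128.0 = 0.03804 m/day.
In each layer the seepage velocity is v_i = q/n_i, so the layer transit time is t_i = b_i·n_i / q:
  layer 1 (karst limestone): t_1 = 12.9 × 0.13 / 0.03804 = 44.09 d
  layer 2 (silty sand): t_2 = 3.21 × 0.16 / 0.03804 = 13.50 d
  layer 3 (silt): t_3 = 4.95 × 0.10 / 0.03804 = 13.01 d
Total t = Σ t_i = 70.60 days.

70.6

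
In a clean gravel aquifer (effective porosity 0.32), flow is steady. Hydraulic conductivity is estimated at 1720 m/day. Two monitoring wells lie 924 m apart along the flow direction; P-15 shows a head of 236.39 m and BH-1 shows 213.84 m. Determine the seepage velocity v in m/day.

131

Hydraulic gradient i = (236.39 − 213.84) / 924 = 22.55 / 924 = 0.02440.
Darcy flux q = K · i = 1720 × 0.02440 = 41.98 m/day.
Seepage velocity v = q / n_e = 41.98 / 0.32 = 131.2 m/day.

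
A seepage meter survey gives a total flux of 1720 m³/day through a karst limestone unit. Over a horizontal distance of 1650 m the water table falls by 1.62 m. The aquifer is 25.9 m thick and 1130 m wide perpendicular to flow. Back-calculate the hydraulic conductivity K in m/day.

Cross-sectional area A = 1130 × 25.9 = 29267 m².
Hydraulic gradient i = Δh / L = 1.62 / 1650 = 0.0009818.
From Q = K·A·i, K = Q / (A·i) = 1720 / (29267 × 0.0009818) = 59.86 m/day.

59.9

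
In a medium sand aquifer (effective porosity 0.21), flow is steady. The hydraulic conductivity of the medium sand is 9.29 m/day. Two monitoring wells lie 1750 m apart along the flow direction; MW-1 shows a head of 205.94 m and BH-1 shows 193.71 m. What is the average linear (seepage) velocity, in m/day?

Hydraulic gradient i = (205.94 − 193.71) / 1750 = 12.23 / 1750 = 0.006989.
Darcy flux q = K · i = 9.290 × 0.006989 = 0.06492 m/day.
Seepage velocity v = q / n_e = 0.06492 / 0.21 = 0.3092 m/day.

0.309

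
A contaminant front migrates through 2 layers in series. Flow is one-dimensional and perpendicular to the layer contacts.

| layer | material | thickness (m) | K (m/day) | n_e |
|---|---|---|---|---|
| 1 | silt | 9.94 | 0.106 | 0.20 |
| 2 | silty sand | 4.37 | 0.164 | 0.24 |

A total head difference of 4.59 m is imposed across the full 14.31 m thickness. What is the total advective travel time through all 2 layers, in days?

79.7

With flow normal to the layers, continuity requires the same specific discharge q through every layer.
Σ(b_i/K_i) = 9.94/0.106 + 4.37/0.164 = 120.4 d.
q = Δh / Σ(b_i/K_i) = 4.59 / 120.4 = 0.03812 m/day.
In each layer the seepage velocity is v_i = q/n_i, so the layer transit time is t_i = b_i·n_i / q:
  layer 1 (silt): t_1 = 9.94 × 0.20 / 0.03812 = 52.16 d
  layer 2 (silty sand): t_2 = 4.37 × 0.24 / 0.03812 = 27.52 d
Total t = Σ t_i = 79.67 days.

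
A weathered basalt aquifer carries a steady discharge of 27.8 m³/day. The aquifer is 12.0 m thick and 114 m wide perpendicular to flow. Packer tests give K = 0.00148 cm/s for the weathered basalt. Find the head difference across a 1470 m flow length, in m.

23.4

Convert K: 0.00148 cm/s × 864 = 1.279 m/day.
Cross-sectional area A = 114 × 12.0 = 1368 m².
From Q = K·A·i, i = Q / (K·A) = 27.8 / (1.279 × 1368) = 0.01589.
Head loss Δh = i · L = 0.01589 × 1470 = 23.36 m.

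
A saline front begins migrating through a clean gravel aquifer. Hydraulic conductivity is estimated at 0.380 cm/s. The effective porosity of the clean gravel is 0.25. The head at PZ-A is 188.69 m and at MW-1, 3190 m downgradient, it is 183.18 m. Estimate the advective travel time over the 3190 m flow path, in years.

Convert K: 0.380 cm/s × 864 = 328.3 m/day.
Hydraulic gradient i = (188.69 − 183.18) / 3190 = 5.51 / 3190 = 0.001727.
Darcy flux q = K · i = 328.3 × 0.001727 = 0.5671 m/day.
Seepage velocity v = q / n_e = 0.5671 / 0.25 = 2.268 m/day.
Travel time t = L / v = 3190 / 2.268 = 1406 days = 3.850 years.

3.85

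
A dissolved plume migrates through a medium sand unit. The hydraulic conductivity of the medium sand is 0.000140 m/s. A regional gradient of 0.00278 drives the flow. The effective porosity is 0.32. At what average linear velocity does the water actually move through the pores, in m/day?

Convert K: 0.000140 m/s × 86400 = 12.10 m/day.
Hydraulic gradient i = 0.00278.
Darcy flux q = K · i = 12.10 × 0.002780 = 0.03363 m/day.
Seepage velocity v = q / n_e = 0.03363 / 0.32 = 0.1051 m/day.

0.105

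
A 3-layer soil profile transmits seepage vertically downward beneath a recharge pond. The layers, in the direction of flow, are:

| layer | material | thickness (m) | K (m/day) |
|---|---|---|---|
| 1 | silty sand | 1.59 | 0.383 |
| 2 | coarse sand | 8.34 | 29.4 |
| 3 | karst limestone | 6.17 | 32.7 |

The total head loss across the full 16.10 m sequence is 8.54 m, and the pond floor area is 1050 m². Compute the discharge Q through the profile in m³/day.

1940

Flow is perpendicular to layering, so the layers act in series and the equivalent K is the thickness-weighted harmonic mean.
Total thickness L = 1.59 + 8.34 + 6.17 = 16.10 m.
Σ(b_i/K_i) = 1.59/0.383 + 8.34/29.4 + 6.17/32.7 = 4.624 d.
K_eq = L / Σ(b_i/K_i) = 16.10 / 4.624 = 3.482 m/day.
Q = K_eq · A · (Δh/L) = 3.482 × 1050 × (8.54/16.10) = 1939 m³/day.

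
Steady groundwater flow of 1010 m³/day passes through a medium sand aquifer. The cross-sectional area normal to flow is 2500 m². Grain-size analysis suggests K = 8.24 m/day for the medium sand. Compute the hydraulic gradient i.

From Q = K·A·i, i = Q / (K·A) = 1010 / (8.240 × 2500) = 0.04903.

0.0490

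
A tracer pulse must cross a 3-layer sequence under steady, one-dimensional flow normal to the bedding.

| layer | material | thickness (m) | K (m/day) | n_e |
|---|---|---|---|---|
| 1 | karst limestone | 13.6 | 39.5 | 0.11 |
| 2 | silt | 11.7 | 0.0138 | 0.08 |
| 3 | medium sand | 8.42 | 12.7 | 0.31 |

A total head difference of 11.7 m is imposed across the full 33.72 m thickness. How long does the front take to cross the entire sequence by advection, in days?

366

With flow normal to the layers, continuity requires the same specific discharge q through every layer.
Σ(b_i/K_i) = 13.6/39.5 + 11.7/0.0138 + 8.42/12.7 = 848.8 d.
q = Δh / Σ(b_i/K_i) = 11.7 / 848.8 = 0.01378 m/day.
In each layer the seepage velocity is v_i = q/n_i, so the layer transit time is t_i = b_i·n_i / q:
  layer 1 (karst limestone): t_1 = 13.6 × 0.11 / 0.01378 = 108.5 d
  layer 2 (silt): t_2 = 11.7 × 0.08 / 0.01378 = 67.91 d
  layer 3 (medium sand): t_3 = 8.42 × 0.31 / 0.01378 = 189.4 d
Total t = Σ t_i = 365.8 days.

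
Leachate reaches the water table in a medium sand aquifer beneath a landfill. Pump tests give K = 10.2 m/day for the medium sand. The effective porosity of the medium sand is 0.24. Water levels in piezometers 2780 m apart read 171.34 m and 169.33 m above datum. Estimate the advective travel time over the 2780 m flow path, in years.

248

Hydraulic gradient i = (171.34 − 169.33) / 2780 = 2.01 / 2780 = 0.0007230.
Darcy flux q = K · i = 10.20 × 0.0007230 = 0.007375 m/day.
Seepage velocity v = q / n_e = 0.007375 / 0.24 = 0.03073 m/day.
Travel time t = L / v = 2780 / 0.03073 = 90470 days = 247.7 years.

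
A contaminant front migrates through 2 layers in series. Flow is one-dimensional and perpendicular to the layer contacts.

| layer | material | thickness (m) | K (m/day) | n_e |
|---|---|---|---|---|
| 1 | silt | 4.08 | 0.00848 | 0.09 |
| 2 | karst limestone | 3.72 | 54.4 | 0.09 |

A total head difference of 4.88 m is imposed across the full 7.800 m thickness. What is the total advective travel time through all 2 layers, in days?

69.2

With flow normal to the layers, continuity requires the same specific discharge q through every layer.
Σ(b_i/K_i) = 4.08/0.00848 + 3.72/54.4 = 481.2 d.
q = Δh / Σ(b_i/K_i) = 4.88 / 481.2 = 0.01014 m/day.
In each layer the seepage velocity is v_i = q/n_i, so the layer transit time is t_i = b_i·n_i / q:
  layer 1 (silt): t_1 = 4.08 × 0.09 / 0.01014 = 36.21 d
  layer 2 (karst limestone): t_2 = 3.72 × 0.09 / 0.01014 = 33.01 d
Total t = Σ t_i = 69.22 days.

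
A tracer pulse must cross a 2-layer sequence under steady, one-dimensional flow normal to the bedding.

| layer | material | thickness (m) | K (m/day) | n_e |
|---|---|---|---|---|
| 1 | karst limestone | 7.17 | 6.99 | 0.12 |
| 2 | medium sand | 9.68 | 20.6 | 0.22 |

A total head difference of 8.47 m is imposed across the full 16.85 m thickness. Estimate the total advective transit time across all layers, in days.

With flow normal to the layers, continuity requires the same specific discharge q through every layer.
Σ(b_i/K_i) = 7.17/6.99 + 9.68/20.6 = 1.496 d.
q = Δh / Σ(b_i/K_i) = 8.47 / 1.496 = 5.663 m/day.
In each layer the seepage velocity is v_i = q/n_i, so the layer transit time is t_i = b_i·n_i / q:
  layer 1 (karst limestone): t_1 = 7.17 × 0.12 / 5.663 = 0.1519 d
  layer 2 (medium sand): t_2 = 9.68 × 0.22 / 5.663 = 0.3761 d
Total t = Σ t_i = 0.5280 days.

0.528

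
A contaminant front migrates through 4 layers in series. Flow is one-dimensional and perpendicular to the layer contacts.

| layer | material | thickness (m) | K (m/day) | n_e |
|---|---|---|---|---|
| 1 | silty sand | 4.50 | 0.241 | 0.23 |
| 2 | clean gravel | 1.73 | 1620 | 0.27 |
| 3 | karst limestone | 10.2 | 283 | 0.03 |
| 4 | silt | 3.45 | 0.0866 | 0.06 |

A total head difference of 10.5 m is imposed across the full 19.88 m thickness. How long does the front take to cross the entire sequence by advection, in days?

11.2

With flow normal to the layers, continuity requires the same specific discharge q through every layer.
Σ(b_i/K_i) = 4.50/0.241 + 1.73/1620 + 10.2/283 + 3.45/0.0866 = 58.55 d.
q = Δh / Σ(b_i/K_i) = 10.5 / 58.55 = 0.1793 m/day.
In each layer the seepage velocity is v_i = q/n_i, so the layer transit time is t_i = b_i·n_i / q:
  layer 1 (silty sand): t_1 = 4.50 × 0.23 / 0.1793 = 5.771 d
  layer 2 (clean gravel): t_2 = 1.73 × 0.27 / 0.1793 = 2.605 d
  layer 3 (karst limestone): t_3 = 10.2 × 0.03 / 0.1793 = 1.706 d
  layer 4 (silt): t_4 = 3.45 × 0.06 / 0.1793 = 1.154 d
Total t = Σ t_i = 11.24 days.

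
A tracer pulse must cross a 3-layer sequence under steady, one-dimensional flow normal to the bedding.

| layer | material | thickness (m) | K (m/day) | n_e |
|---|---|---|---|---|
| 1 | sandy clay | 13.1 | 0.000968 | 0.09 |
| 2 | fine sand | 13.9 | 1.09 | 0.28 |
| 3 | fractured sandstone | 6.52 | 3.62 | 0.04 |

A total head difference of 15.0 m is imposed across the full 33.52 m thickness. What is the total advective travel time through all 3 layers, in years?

With flow normal to the layers, continuity requires the same specific discharge q through every layer.
Σ(b_i/K_i) = 13.1/0.000968 + 13.9/1.09 + 6.52/3.62 = 13548 d.
q = Δh / Σ(b_i/K_i) = 15.0 / 13548 = 0.001107 m/day.
In each layer the seepage velocity is v_i = q/n_i, so the layer transit time is t_i = b_i·n_i / q:
  layer 1 (sandy clay): t_1 = 13.1 × 0.09 / 0.001107 = 1065 d
  layer 2 (fine sand): t_2 = 13.9 × 0.28 / 0.001107 = 3515 d
  layer 3 (fractured sandstone): t_3 = 6.52 × 0.04 / 0.001107 = 235.5 d
Total t = Σ t_i = 4816 days = 13.18 years.

13.2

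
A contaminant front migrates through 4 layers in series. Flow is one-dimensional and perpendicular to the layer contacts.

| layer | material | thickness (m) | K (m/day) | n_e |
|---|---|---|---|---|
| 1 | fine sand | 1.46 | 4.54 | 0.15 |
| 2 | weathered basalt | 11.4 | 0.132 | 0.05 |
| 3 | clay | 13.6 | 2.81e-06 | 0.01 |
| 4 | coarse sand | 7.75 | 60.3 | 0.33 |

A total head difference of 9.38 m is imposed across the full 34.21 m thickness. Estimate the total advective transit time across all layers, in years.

4920

With flow normal to the layers, continuity requires the same specific discharge q through every layer.
Σ(b_i/K_i) = 1.46/4.54 + 11.4/0.132 + 13.6/2.81e-06 + 7.75/60.3 = 4.840e+06 d.
q = Δh / Σ(b_i/K_i) = 9.38 / 4.840e+06 = 1.938e-06 m/day.
In each layer the seepage velocity is v_i = q/n_i, so the layer transit time is t_i = b_i·n_i / q:
  layer 1 (fine sand): t_1 = 1.46 × 0.15 / 1.938e-06 = 1.130e+05 d
  layer 2 (weathered basalt): t_2 = 11.4 × 0.05 / 1.938e-06 = 2.941e+05 d
  layer 3 (clay): t_3 = 13.6 × 0.01 / 1.938e-06 = 70174 d
  layer 4 (coarse sand): t_4 = 7.75 × 0.33 / 1.938e-06 = 1.320e+06 d
Total t = Σ t_i = 1.797e+06 days = 4920 years.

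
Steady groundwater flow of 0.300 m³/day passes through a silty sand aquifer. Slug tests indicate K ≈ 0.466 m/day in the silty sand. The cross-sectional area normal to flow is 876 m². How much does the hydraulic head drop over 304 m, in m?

From Q = K·A·i, i = Q / (K·A) = 0.300 / (0.4660 × 876.0) = 0.0007349.
Head loss Δh = i · L = 0.0007349 × 304 = 0.2234 m.

0.223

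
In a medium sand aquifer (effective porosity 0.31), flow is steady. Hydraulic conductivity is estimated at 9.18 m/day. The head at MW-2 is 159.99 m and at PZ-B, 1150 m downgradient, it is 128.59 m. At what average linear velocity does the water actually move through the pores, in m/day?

0.809

Hydraulic gradient i = (159.99 − 128.59) / 1150 = 31.4 / 1150 = 0.02730.
Darcy flux q = K · i = 9.180 × 0.02730 = 0.2507 m/day.
Seepage velocity v = q / n_e = 0.2507 / 0.31 = 0.8086 m/day.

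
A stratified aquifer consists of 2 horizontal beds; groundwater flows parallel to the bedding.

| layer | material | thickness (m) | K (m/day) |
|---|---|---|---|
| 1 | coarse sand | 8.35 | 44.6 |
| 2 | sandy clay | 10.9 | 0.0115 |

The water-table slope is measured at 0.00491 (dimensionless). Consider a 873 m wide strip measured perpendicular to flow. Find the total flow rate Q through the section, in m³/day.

1600

Flow is parallel to layering, so each bed carries its own Darcy discharge and the transmissivities add.
Σ(K_i·b_i) = 44.6×8.35 + 0.0115×10.9 = 372.5 m²/day.
Hydraulic gradient i = 0.00491.
Q = Σ(K_i·b_i) · W · i = 372.5 × 873 × 0.004910 = 1597 m³/day.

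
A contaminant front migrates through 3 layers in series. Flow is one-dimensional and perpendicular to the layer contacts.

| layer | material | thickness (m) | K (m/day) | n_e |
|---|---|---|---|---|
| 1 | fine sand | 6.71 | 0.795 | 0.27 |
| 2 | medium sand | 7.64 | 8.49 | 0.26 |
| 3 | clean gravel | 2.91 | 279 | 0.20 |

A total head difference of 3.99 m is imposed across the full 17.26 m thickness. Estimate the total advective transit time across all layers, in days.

With flow normal to the layers, continuity requires the same specific discharge q through every layer.
Σ(b_i/K_i) = 6.71/0.795 + 7.64/8.49 + 2.91/279 = 9.351 d.
q = Δh / Σ(b_i/K_i) = 3.99 / 9.351 = 0.4267 m/day.
In each layer the seepage velocity is v_i = q/n_i, so the layer transit time is t_i = b_i·n_i / q:
  layer 1 (fine sand): t_1 = 6.71 × 0.27 / 0.4267 = 4.246 d
  layer 2 (medium sand): t_2 = 7.64 × 0.26 / 0.4267 = 4.655 d
  layer 3 (clean gravel): t_3 = 2.91 × 0.20 / 0.4267 = 1.364 d
Total t = Σ t_i = 10.26 days.

10.3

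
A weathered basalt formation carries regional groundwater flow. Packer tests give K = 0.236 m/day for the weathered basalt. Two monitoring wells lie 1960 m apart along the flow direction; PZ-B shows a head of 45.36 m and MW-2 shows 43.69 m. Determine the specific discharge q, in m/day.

Hydraulic gradient i = (45.36 − 43.69) / 1960 = 1.67 / 1960 = 0.0008520.
Specific discharge q = K · i = 0.2360 × 0.0008520 = 0.0002011 m/day.

0.000201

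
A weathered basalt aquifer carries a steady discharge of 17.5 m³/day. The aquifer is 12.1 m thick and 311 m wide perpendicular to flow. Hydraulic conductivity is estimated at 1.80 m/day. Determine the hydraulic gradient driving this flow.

0.00258

Cross-sectional area A = 311 × 12.1 = 3763 m².
From Q = K·A·i, i = Q / (K·A) = 17.5 / (1.800 × 3763) = 0.002584.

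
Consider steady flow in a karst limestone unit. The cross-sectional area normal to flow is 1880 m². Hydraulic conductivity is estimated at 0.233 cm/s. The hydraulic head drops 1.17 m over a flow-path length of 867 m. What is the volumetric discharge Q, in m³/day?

511

Convert K: 0.233 cm/s × 864 = 201.3 m/day.
Hydraulic gradient i = Δh / L = 1.17 / 867 = 0.001349.
Darcy's law: Q = K · A · i = 201.3 × 1880 × 0.001349 = 510.7 m³/day.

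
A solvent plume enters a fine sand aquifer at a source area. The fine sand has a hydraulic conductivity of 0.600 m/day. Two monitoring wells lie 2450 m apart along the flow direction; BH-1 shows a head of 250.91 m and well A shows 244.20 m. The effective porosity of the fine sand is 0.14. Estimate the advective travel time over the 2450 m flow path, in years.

571

Hydraulic gradient i = (250.91 − 244.20) / 2450 = 6.71 / 2450 = 0.002739.
Darcy flux q = K · i = 0.6000 × 0.002739 = 0.001643 m/day.
Seepage velocity v = q / n_e = 0.001643 / 0.14 = 0.01174 m/day.
Travel time t = L / v = 2450 / 0.01174 = 2.087e+05 days = 571.5 years.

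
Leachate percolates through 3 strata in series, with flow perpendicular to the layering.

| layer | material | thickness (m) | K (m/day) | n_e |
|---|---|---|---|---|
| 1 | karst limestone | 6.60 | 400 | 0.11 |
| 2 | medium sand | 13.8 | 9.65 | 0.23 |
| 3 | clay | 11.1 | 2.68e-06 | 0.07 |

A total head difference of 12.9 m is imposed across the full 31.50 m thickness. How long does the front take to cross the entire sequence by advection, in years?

4110

With flow normal to the layers, continuity requires the same specific discharge q through every layer.
Σ(b_i/K_i) = 6.60/400 + 13.8/9.65 + 11.1/2.68e-06 = 4.142e+06 d.
q = Δh / Σ(b_i/K_i) = 12.9 / 4.142e+06 = 3.115e-06 m/day.
In each layer the seepage velocity is v_i = q/n_i, so the layer transit time is t_i = b_i·n_i / q:
  layer 1 (karst limestone): t_1 = 6.60 × 0.11 / 3.115e-06 = 2.331e+05 d
  layer 2 (medium sand): t_2 = 13.8 × 0.23 / 3.115e-06 = 1.019e+06 d
  layer 3 (clay): t_3 = 11.1 × 0.07 / 3.115e-06 = 2.495e+05 d
Total t = Σ t_i = 1.502e+06 days = 4111 years.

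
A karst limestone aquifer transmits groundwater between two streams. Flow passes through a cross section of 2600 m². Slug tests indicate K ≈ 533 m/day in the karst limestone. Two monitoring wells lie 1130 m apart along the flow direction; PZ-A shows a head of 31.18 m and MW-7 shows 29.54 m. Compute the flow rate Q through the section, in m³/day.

2010

Hydraulic gradient i = (31.18 − 29.54) / 1130 = 1.64 / 1130 = 0.001451.
Darcy's law: Q = K · A · i = 533.0 × 2600 × 0.001451 = 2011 m³/day.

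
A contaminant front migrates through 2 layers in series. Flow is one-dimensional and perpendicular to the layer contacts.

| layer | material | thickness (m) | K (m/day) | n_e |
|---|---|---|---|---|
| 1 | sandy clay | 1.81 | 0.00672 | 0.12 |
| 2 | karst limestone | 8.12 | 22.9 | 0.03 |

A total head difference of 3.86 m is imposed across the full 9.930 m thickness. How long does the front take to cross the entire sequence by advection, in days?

With flow normal to the layers, continuity requires the same specific discharge q through every layer.
Σ(b_i/K_i) = 1.81/0.00672 + 8.12/22.9 = 269.7 d.
q = Δh / Σ(b_i/K_i) = 3.86 / 269.7 = 0.01431 m/day.
In each layer the seepage velocity is v_i = q/n_i, so the layer transit time is t_i = b_i·n_i / q:
  layer 1 (sandy clay): t_1 = 1.81 × 0.12 / 0.01431 = 15.18 d
  layer 2 (karst limestone): t_2 = 8.12 × 0.03 / 0.01431 = 17.02 d
Total t = Σ t_i = 32.20 days.

32.2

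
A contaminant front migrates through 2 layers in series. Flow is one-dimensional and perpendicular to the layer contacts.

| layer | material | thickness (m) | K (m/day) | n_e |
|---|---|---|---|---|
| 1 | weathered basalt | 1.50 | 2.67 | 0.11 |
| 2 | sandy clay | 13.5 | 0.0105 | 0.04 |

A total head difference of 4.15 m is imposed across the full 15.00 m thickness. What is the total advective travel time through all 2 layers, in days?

219

With flow normal to the layers, continuity requires the same specific discharge q through every layer.
Σ(b_i/K_i) = 1.50/2.67 + 13.5/0.0105 = 1286 d.
q = Δh / Σ(b_i/K_i) = 4.15 / 1286 = 0.003226 m/day.
In each layer the seepage velocity is v_i = q/n_i, so the layer transit time is t_i = b_i·n_i / q:
  layer 1 (weathered basalt): t_1 = 1.50 × 0.11 / 0.003226 = 51.14 d
  layer 2 (sandy clay): t_2 = 13.5 × 0.04 / 0.003226 = 167.4 d
Total t = Σ t_i = 218.5 days.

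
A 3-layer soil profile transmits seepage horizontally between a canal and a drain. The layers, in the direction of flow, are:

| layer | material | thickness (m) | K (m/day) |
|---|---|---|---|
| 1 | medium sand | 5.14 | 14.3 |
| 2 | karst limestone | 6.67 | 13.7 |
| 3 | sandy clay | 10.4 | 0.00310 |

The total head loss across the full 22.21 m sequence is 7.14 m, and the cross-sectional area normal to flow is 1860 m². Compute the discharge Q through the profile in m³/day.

3.96

Flow is perpendicular to layering, so the layers act in series and the equivalent K is the thickness-weighted harmonic mean.
Total thickness L = 5.14 + 6.67 + 10.4 = 22.21 m.
Σ(b_i/K_i) = 5.14/14.3 + 6.67/13.7 + 10.4/0.00310 = 3356 d.
K_eq = L / Σ(b_i/K_i) = 22.21 / 3356 = 0.006619 m/day.
Q = K_eq · A · (Δh/L) = 0.006619 × 1860 × (7.14/22.21) = 3.958 m³/day.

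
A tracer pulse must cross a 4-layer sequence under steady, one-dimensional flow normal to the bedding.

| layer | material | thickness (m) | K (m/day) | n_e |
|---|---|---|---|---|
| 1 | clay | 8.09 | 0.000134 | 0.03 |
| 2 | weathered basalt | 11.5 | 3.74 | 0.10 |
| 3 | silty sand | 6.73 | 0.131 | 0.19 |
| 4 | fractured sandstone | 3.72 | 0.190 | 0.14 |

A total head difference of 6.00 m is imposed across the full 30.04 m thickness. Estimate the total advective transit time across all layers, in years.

With flow normal to the layers, continuity requires the same specific discharge q through every layer.
Σ(b_i/K_i) = 8.09/0.000134 + 11.5/3.74 + 6.73/0.131 + 3.72/0.190 = 60447 d.
q = Δh / Σ(b_i/K_i) = 6.00 / 60447 = 9.926e-05 m/day.
In each layer the seepage velocity is v_i = q/n_i, so the layer transit time is t_i = b_i·n_i / q:
  layer 1 (clay): t_1 = 8.09 × 0.03 / 9.926e-05 = 2445 d
  layer 2 (weathered basalt): t_2 = 11.5 × 0.10 / 9.926e-05 = 11586 d
  layer 3 (silty sand): t_3 = 6.73 × 0.19 / 9.926e-05 = 12882 d
  layer 4 (fractured sandstone): t_4 = 3.72 × 0.14 / 9.926e-05 = 5247 d
Total t = Σ t_i = 32160 days = 88.05 years.

88.0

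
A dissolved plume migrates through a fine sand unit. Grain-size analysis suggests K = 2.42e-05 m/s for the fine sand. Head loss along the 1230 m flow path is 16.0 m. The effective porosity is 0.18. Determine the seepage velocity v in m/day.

0.151

Convert K: 2.42e-05 m/s × 86400 = 2.091 m/day.
Hydraulic gradient i = Δh / L = 16.0 / 1230 = 0.01301.
Darcy flux q = K · i = 2.091 × 0.01301 = 0.02720 m/day.
Seepage velocity v = q / n_e = 0.02720 / 0.18 = 0.1511 m/day.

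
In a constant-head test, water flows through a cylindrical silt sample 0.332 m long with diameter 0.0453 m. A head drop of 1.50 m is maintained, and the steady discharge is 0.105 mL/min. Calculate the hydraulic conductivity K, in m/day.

Cross-sectional area A = π·(d/2)² = π × (0.0453/2)² = 0.001612 m².
Convert discharge: 0.105 mL/min = 1.750e-09 m³/s.
Darcy's law rearranged: K = Q·L / (A·Δh) = 1.750e-09 × 0.332 / (0.001612 × 1.50) = 2.403e-07 m/s = 0.02076 m/day.

0.0208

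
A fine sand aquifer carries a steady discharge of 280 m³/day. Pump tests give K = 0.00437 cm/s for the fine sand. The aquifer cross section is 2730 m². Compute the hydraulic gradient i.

Convert K: 0.00437 cm/s × 864 = 3.776 m/day.
From Q = K·A·i, i = Q / (K·A) = 280 / (3.776 × 2730) = 0.02716.

0.0272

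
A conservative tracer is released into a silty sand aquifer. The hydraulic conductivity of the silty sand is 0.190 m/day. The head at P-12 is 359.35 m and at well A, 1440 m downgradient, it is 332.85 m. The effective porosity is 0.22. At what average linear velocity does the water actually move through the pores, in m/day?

0.0159

Hydraulic gradient i = (359.35 − 332.85) / 1440 = 26.5 / 1440 = 0.01840.
Darcy flux q = K · i = 0.1900 × 0.01840 = 0.003497 m/day.
Seepage velocity v = q / n_e = 0.003497 / 0.22 = 0.01589 m/day.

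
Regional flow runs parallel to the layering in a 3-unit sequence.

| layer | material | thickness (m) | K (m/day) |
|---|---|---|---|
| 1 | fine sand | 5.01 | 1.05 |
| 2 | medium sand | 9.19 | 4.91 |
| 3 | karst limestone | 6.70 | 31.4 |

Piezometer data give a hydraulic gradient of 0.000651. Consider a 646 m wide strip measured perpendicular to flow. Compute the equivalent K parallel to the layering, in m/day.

Flow is parallel to layering, so each bed carries its own Darcy discharge and the transmissivities add.
Σ(K_i·b_i) = 1.05×5.01 + 4.91×9.19 + 31.4×6.70 = 260.8 m²/day.
Total thickness b = 20.90 m, so K_eq = Σ(K_i·b_i)/b = 12.48 m/day.

12.5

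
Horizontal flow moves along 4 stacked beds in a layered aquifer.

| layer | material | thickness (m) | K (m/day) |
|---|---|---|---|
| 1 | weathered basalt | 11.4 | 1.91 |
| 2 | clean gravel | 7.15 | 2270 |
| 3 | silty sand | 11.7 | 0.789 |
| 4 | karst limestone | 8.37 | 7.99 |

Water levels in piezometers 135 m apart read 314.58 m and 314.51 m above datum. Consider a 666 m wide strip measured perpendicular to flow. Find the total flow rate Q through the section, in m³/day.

Flow is parallel to layering, so each bed carries its own Darcy discharge and the transmissivities add.
Σ(K_i·b_i) = 1.91×11.4 + 2270×7.15 + 0.789×11.7 + 7.99×8.37 = 16328 m²/day.
Hydraulic gradient i = (314.58 − 314.51) / 135 = 0.07 / 135 = 0.0005185.
Q = Σ(K_i·b_i) · W · i = 16328 × 666 × 0.0005185 = 5639 m³/day.

5640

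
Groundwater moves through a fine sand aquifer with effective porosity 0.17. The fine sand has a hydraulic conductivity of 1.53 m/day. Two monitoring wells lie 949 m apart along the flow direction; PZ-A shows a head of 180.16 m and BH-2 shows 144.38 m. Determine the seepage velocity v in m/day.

Hydraulic gradient i = (180.16 − 144.38) / 949 = 35.78 / 949 = 0.03770.
Darcy flux q = K · i = 1.530 × 0.03770 = 0.05769 m/day.
Seepage velocity v = q / n_e = 0.05769 / 0.17 = 0.3393 m/day.

0.339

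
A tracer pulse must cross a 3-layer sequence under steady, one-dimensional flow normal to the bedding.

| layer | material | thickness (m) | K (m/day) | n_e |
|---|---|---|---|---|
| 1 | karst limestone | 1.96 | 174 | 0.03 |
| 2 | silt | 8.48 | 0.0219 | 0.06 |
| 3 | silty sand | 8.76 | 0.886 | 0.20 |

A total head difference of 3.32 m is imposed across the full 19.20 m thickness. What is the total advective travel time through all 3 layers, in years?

With flow normal to the layers, continuity requires the same specific discharge q through every layer.
Σ(b_i/K_i) = 1.96/174 + 8.48/0.0219 + 8.76/0.886 = 397.1 d.
q = Δh / Σ(b_i/K_i) = 3.32 / 397.1 = 0.008360 m/day.
In each layer the seepage velocity is v_i = q/n_i, so the layer transit time is t_i = b_i·n_i / q:
  layer 1 (karst limestone): t_1 = 1.96 × 0.03 / 0.008360 = 7.033 d
  layer 2 (silt): t_2 = 8.48 × 0.06 / 0.008360 = 60.86 d
  layer 3 (silty sand): t_3 = 8.76 × 0.20 / 0.008360 = 209.6 d
Total t = Σ t_i = 277.5 days = 0.7596 years.

0.760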